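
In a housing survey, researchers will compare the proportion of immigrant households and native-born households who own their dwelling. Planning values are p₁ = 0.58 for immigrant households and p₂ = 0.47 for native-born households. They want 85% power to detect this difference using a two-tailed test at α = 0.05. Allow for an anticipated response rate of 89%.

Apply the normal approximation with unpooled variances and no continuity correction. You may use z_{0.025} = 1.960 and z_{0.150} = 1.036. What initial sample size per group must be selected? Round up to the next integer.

n = (z_{α/2} + z_β)² · [p₁(1−p₁) + p₂(1−p₂)] / (p₁ − p₂)²
  = (1.960 + 1.036)² · (0.58·0.42 + 0.47·0.53) / (0.11)²
  = (2.996)² · (0.2436 + 0.2491) / 0.0121
  = 8.9760 · 0.4927 / 0.0121
  = 365.49
Adjust for 89% response: 365.49 / 0.89 = 410.67.
Round up → n = 411 per group.

n = 411 per group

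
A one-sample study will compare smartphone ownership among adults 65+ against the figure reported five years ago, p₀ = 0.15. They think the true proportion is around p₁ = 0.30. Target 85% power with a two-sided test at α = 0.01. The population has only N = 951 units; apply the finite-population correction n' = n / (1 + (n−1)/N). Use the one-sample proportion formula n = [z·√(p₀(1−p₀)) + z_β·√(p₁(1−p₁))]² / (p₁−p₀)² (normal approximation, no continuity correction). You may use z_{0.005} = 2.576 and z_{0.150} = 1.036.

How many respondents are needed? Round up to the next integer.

n = [z_{α/2}·√(p₀q₀) + z_β·√(p₁q₁)]² / (p₁ − p₀)²
  = [2.576·√(0.15·0.85) + 1.036·√(0.30·0.70)]² / (0.15)²
  = [2.576·0.3571 + 1.036·0.4583]² / 0.0225
  = [1.3946]² / 0.0225
  = 86.44
Finite-population correction (N = 951): 86.44 / (1 + (86.44 − 1)/951) = 79.31.
Round up → n = 80.

n = 80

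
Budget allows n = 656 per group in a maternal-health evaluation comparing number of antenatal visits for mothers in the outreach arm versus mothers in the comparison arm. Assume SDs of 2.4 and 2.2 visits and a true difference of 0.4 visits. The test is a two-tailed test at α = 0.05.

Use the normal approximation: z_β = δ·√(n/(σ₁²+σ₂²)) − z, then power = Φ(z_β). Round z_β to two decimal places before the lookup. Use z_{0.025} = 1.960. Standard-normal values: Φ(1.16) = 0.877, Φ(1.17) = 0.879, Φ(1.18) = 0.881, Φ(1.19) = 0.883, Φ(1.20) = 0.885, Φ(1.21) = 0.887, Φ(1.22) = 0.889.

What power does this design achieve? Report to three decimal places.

Power ≈ 0.883

z_β = δ·√(n/(σ₁²+σ₂²)) − z_{α/2}
    = 0.4 · √(656/10.6) − 1.960
    = 0.4 · 7.86682 − 1.960
    = 3.1467 − 1.960 = 1.1867 → 1.19
Power = Φ(1.19) = 0.883.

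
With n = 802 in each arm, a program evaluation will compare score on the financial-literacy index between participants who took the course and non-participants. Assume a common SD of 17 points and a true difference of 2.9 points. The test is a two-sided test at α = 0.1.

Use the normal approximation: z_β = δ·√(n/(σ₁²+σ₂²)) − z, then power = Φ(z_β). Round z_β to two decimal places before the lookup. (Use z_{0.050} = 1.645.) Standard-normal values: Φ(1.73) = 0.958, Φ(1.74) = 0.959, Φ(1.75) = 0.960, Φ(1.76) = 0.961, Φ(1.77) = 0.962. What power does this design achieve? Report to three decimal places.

z_β = δ·√(n/(σ₁²+σ₂²)) − z_{α/2}
    = 2.9 · √(802/578) − 1.645
    = 2.9 · 1.17794 − 1.645
    = 3.4160 − 1.645 = 1.7710 → 1.77
Power = Φ(1.77) = 0.962.

Power ≈ 0.962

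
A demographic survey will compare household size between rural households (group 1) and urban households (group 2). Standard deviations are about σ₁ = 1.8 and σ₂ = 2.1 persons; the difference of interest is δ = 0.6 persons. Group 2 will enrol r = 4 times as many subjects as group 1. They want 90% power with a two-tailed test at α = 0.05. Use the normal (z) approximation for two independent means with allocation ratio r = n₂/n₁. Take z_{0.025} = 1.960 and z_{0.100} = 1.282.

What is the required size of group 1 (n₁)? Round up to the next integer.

n₁ = 127

n₁ = (z_{α/2} + z_β)² · (σ₁² + σ₂²/r) / δ²
   = (1.960 + 1.282)² · (1.8² + 2.1²/4) / 0.6²
   = 10.5106 · (3.24 + 1.1025) / 0.36
   = 10.5106 · 4.3425 / 0.36
   = 126.78
Round up → n₁ = 127; n₂ = r·n₁ = 4 × 127 = 508.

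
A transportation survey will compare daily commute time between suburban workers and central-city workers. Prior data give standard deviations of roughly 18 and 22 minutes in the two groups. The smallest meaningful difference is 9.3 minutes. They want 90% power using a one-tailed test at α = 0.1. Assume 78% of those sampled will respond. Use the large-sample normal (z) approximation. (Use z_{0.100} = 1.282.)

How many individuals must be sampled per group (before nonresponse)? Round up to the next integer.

n = (z_α + z_β)² · (σ₁² + σ₂²) / δ²
  = (1.282 + 1.282)² · (18² + 22² = 808) / 9.3²
  = 6.5741 · 808 / 86.49
  = 61.42
Adjust for 78% response: 61.42 / 0.78 = 78.74.
Round up → n = 79 per group.

n = 79 per group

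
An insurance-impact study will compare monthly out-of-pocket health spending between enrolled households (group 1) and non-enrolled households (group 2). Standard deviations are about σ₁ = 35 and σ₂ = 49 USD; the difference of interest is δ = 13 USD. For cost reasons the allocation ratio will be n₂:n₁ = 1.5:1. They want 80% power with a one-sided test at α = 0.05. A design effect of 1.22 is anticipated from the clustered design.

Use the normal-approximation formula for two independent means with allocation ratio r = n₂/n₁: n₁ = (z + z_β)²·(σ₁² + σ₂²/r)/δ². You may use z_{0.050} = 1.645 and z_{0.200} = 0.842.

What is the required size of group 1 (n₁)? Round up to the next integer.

n₁ = (z_α + z_β)² · (σ₁² + σ₂²/r) / δ²
   = (1.645 + 0.842)² · (35² + 49²/1.5) / 13²
   = 6.1852 · (1225 + 1600.7) / 169
   = 6.1852 · 2825.7 / 169
   = 103.42
Design effect: 1.22 × 103.42 = 126.17.
Round up → n₁ = 127; n₂ = r·n₁ = 1.5 × 127 = 191.

n₁ = 127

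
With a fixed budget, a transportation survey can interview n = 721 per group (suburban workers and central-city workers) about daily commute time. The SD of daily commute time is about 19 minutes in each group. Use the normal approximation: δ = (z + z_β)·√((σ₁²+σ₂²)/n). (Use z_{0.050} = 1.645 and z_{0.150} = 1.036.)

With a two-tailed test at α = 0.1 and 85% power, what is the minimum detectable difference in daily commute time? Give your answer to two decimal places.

δ = (z_{α/2} + z_β) · √((σ₁²+σ₂²)/n)
  = (1.645 + 1.036) · √(722/721)
  = 2.681 · √1.0014
  = 2.681 · 1.0007
  = 2.6829

Minimum detectable difference ≈ 2.68 minutes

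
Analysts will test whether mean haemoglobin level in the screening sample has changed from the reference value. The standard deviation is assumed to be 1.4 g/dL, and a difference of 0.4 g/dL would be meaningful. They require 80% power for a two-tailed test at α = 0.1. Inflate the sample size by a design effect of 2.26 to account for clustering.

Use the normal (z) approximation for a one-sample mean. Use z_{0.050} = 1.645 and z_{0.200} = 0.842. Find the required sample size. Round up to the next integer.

n = (z_{α/2} + z_β)² · σ² / δ²
  = (1.645 + 0.842)² · 1.4² / 0.4²
  = 6.1852 · 1.96 / 0.16
  = 75.77
Design effect: 2.26 × 75.77 = 171.24.
Round up → n = 172.

n = 172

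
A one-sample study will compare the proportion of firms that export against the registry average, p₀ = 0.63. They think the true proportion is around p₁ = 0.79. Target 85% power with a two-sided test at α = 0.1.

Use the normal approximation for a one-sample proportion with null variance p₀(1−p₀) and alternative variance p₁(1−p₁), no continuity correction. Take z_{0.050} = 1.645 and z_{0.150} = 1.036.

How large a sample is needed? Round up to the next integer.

n = 58

n = [z_{α/2}·√(p₀q₀) + z_β·√(p₁q₁)]² / (p₁ − p₀)²
  = [1.645·√(0.63·0.37) + 1.036·√(0.79·0.21)]² / (0.16)²
  = [1.645·0.4828 + 1.036·0.4073]² / 0.0256
  = [1.2162]² / 0.0256
  = 57.78
Round up → n = 58.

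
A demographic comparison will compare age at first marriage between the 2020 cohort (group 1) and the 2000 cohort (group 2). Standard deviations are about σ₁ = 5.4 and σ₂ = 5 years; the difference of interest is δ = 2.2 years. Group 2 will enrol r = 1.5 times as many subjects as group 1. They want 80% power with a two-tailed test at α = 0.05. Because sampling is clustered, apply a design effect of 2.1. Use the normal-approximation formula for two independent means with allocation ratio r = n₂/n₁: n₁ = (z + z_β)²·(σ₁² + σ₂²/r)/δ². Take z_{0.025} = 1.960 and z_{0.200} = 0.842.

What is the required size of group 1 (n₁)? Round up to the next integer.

n₁ = (z_{α/2} + z_β)² · (σ₁² + σ₂²/r) / δ²
   = (1.960 + 0.842)² · (5.4² + 5²/1.5) / 2.2²
   = 7.8512 · (29.16 + 16.6667) / 4.84
   = 7.8512 · 45.8267 / 4.84
   = 74.34
Design effect: 2.1 × 74.34 = 156.11.
Round up → n₁ = 157; n₂ = r·n₁ = 1.5 × 157 = 236.

n₁ = 157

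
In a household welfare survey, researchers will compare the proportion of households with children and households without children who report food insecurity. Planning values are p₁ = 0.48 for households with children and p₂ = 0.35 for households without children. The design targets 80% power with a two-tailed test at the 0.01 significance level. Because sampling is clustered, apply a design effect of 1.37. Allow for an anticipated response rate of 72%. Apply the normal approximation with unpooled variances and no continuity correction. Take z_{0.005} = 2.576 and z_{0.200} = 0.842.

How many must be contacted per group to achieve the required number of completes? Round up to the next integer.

n = 628 per group

n = (z_{α/2} + z_β)² · [p₁(1−p₁) + p₂(1−p₂)] / (p₁ − p₂)²
  = (2.576 + 0.842)² · (0.48·0.52 + 0.35·0.65) / (0.13)²
  = (3.418)² · (0.2496 + 0.2275) / 0.0169
  = 11.6827 · 0.4771 / 0.0169
  = 329.81
Design effect: 1.37 × 329.81 = 451.84.
Adjust for 72% response: 451.84 / 0.72 = 627.56.
Round up → n = 628 per group.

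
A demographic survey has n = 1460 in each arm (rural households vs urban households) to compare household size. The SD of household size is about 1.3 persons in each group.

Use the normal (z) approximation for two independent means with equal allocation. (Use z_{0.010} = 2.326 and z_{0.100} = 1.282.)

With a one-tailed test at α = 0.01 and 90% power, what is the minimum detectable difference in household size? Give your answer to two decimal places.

δ = (z_α + z_β) · √((σ₁²+σ₂²)/n)
  = (2.326 + 1.282) · √(3.38/1460)
  = 3.608 · √0.00232
  = 3.608 · 0.0481
  = 0.1736

Minimum detectable difference ≈ 0.17 persons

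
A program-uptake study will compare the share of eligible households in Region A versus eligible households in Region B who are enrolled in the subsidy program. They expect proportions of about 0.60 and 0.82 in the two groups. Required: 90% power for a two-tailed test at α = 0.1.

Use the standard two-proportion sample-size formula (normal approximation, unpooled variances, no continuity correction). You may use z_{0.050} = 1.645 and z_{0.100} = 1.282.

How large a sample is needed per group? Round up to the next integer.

n = 69 per group

n = (z_{α/2} + z_β)² · [p₁(1−p₁) + p₂(1−p₂)] / (p₁ − p₂)²
  = (1.645 + 1.282)² · (0.60·0.40 + 0.82·0.18) / (-0.22)²
  = (2.927)² · (0.2400 + 0.1476) / 0.0484
  = 8.5673 · 0.3876 / 0.0484
  = 68.61
Round up → n = 69 per group.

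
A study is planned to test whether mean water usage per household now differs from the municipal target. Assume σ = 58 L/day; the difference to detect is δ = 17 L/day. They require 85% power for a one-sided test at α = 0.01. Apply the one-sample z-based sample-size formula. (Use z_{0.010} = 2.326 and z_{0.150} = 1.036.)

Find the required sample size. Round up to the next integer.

n = 132

n = (z_α + z_β)² · σ² / δ²
  = (2.326 + 1.036)² · 58² / 17²
  = 11.3030 · 3364 / 289
  = 131.57
Round up → n = 132.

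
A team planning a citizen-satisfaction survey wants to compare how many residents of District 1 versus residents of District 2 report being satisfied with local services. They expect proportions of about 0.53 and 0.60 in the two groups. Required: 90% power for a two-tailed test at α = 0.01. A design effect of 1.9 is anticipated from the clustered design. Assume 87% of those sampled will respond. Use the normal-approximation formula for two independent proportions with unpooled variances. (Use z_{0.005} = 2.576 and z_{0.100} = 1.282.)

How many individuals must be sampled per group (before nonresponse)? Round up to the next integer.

n = (z_{α/2} + z_β)² · [p₁(1−p₁) + p₂(1−p₂)] / (p₁ − p₂)²
  = (2.576 + 1.282)² · (0.53·0.47 + 0.60·0.40) / (-0.07)²
  = (3.858)² · (0.2491 + 0.2400) / 0.0049
  = 14.8842 · 0.4891 / 0.0049
  = 1485.68
Design effect: 1.9 × 1485.68 = 2822.80.
Adjust for 87% response: 2822.80 / 0.87 = 3244.59.
Round up → n = 3245 per group.

n = 3245 per group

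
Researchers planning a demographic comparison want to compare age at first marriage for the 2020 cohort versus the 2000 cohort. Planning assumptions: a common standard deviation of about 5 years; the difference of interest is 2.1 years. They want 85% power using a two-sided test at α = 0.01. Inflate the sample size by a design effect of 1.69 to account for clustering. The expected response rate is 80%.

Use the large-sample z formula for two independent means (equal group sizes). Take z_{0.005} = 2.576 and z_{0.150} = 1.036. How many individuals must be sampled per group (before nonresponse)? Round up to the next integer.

n = 313 per group

n = (z_{α/2} + z_β)² · (σ₁² + σ₂²) / δ²
  = (2.576 + 1.036)² · (2·5² = 50) / 2.1²
  = 13.0465 · 50 / 4.41
  = 147.92
Design effect: 1.69 × 147.92 = 249.98.
Adjust for 80% response: 249.98 / 0.80 = 312.48.
Round up → n = 313 per group.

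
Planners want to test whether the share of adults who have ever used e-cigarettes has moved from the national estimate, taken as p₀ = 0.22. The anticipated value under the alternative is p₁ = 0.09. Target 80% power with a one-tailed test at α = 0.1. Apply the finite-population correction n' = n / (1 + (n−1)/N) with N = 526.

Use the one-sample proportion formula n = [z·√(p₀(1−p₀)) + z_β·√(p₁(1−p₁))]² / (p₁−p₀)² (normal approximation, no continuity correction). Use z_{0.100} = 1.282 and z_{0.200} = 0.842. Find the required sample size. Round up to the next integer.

n = 34

n = [z_α·√(p₀q₀) + z_β·√(p₁q₁)]² / (p₁ − p₀)²
  = [1.282·√(0.22·0.78) + 0.842·√(0.09·0.91)]² / (-0.13)²
  = [1.282·0.4142 + 0.842·0.2862]² / 0.0169
  = [0.7720]² / 0.0169
  = 35.27
Finite-population correction (N = 526): 35.27 / (1 + (35.27 − 1)/526) = 33.11.
Round up → n = 34.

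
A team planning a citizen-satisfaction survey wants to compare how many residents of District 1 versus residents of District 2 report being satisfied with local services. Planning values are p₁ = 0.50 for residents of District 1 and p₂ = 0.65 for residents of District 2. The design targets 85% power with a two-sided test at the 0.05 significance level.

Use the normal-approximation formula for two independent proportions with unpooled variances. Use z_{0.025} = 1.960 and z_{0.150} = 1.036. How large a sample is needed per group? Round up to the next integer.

n = (z_{α/2} + z_β)² · [p₁(1−p₁) + p₂(1−p₂)] / (p₁ − p₂)²
  = (1.960 + 1.036)² · (0.50·0.50 + 0.65·0.35) / (-0.15)²
  = (2.996)² · (0.2500 + 0.2275) / 0.0225
  = 8.9760 · 0.4775 / 0.0225
  = 190.49
Round up → n = 191 per group.

n = 191 per group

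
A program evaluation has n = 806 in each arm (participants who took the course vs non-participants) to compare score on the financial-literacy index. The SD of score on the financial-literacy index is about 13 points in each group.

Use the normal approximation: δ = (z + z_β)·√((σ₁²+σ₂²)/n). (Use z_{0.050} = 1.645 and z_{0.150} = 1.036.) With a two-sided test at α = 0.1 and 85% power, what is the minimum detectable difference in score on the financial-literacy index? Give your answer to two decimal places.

δ = (z_{α/2} + z_β) · √((σ₁²+σ₂²)/n)
  = (1.645 + 1.036) · √(338/806)
  = 2.681 · √0.41935
  = 2.681 · 0.6476
  = 1.7362

Minimum detectable difference ≈ 1.74 points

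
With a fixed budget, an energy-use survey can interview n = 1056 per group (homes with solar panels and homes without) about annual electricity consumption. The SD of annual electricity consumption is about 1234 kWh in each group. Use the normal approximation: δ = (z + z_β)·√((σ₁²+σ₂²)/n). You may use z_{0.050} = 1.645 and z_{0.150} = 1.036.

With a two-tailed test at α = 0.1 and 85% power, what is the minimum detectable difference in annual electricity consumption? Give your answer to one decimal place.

Minimum detectable difference ≈ 144.0 kWh

δ = (z_{α/2} + z_β) · √((σ₁²+σ₂²)/n)
  = (1.645 + 1.036) · √(3045512/1056)
  = 2.681 · √2884.0
  = 2.681 · 53.7030
  = 143.9776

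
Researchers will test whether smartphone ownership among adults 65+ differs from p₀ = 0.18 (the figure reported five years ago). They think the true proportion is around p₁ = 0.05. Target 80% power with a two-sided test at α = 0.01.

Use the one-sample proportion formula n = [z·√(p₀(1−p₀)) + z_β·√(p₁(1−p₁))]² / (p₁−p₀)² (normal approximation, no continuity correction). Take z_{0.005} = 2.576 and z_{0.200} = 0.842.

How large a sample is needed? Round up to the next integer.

n = 82

n = [z_{α/2}·√(p₀q₀) + z_β·√(p₁q₁)]² / (p₁ − p₀)²
  = [2.576·√(0.18·0.82) + 0.842·√(0.05·0.95)]² / (-0.13)²
  = [2.576·0.3842 + 0.842·0.2179]² / 0.0169
  = [1.1732]² / 0.0169
  = 81.44
Round up → n = 82.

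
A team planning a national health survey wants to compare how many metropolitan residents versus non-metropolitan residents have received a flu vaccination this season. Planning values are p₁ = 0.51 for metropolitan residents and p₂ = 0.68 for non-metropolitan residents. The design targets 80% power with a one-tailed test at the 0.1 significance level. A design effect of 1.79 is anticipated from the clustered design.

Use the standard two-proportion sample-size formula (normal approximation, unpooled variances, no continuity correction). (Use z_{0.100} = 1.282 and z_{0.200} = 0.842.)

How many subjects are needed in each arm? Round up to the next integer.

n = (z_α + z_β)² · [p₁(1−p₁) + p₂(1−p₂)] / (p₁ − p₂)²
  = (1.282 + 0.842)² · (0.51·0.49 + 0.68·0.32) / (-0.17)²
  = (2.124)² · (0.2499 + 0.2176) / 0.0289
  = 4.5114 · 0.4675 / 0.0289
  = 72.98
Design effect: 1.79 × 72.98 = 130.63.
Round up → n = 131 per group.

n = 131 per group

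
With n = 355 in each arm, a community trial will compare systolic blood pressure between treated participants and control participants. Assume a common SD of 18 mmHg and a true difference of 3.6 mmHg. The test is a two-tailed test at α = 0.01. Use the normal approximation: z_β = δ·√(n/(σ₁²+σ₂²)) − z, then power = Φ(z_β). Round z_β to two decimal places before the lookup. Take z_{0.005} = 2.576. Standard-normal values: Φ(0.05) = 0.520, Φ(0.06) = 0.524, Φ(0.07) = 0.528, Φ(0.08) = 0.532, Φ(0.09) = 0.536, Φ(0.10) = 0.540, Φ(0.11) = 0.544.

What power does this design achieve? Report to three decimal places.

Power ≈ 0.536

z_β = δ·√(n/(σ₁²+σ₂²)) − z_{α/2}
    = 3.6 · √(355/648) − 2.576
    = 3.6 · 0.74016 − 2.576
    = 2.6646 − 2.576 = 0.0886 → 0.09
Power = Φ(0.09) = 0.536.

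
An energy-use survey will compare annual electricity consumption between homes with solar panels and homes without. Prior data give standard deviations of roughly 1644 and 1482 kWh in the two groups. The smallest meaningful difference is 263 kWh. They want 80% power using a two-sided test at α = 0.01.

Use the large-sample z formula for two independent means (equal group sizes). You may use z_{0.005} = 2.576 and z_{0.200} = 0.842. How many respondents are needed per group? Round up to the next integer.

n = 828 per group

n = (z_{α/2} + z_β)² · (σ₁² + σ₂²) / δ²
  = (2.576 + 0.842)² · (1644² + 1482² = 4899060) / 263²
  = 11.6827 · 4899060 / 69169
  = 827.46
Round up → n = 828 per group.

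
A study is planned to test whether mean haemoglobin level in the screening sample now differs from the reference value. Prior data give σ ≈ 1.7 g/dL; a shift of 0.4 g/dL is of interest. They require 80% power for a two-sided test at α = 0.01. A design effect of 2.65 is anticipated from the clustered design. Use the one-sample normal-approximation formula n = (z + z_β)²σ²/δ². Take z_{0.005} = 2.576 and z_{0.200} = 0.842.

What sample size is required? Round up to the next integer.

n = 560

n = (z_{α/2} + z_β)² · σ² / δ²
  = (2.576 + 0.842)² · 1.7² / 0.4²
  = 11.6827 · 2.89 / 0.16
  = 211.02
Design effect: 2.65 × 211.02 = 559.20.
Round up → n = 560.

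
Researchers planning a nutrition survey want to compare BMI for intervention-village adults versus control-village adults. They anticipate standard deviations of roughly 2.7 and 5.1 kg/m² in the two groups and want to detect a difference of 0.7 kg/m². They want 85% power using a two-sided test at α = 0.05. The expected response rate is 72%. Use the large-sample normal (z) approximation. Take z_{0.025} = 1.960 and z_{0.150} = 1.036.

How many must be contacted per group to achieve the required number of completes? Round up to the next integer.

n = (z_{α/2} + z_β)² · (σ₁² + σ₂²) / δ²
  = (1.960 + 1.036)² · (2.7² + 5.1² = 33.3) / 0.7²
  = 8.9760 · 33.3 / 0.49
  = 610.00
Adjust for 72% response: 610.00 / 0.72 = 847.23.
Round up → n = 848 per group.

n = 848 per group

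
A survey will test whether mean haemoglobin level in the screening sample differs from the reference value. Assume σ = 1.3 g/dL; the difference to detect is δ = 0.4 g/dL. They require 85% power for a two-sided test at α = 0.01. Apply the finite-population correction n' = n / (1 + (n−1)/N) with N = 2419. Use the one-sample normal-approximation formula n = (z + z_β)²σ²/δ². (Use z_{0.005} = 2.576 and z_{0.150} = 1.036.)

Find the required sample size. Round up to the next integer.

n = (z_{α/2} + z_β)² · σ² / δ²
  = (2.576 + 1.036)² · 1.3² / 0.4²
  = 13.0465 · 1.69 / 0.16
  = 137.80
Finite-population correction (N = 2419): 137.80 / (1 + (137.80 − 1)/2419) = 130.43.
Round up → n = 131.

n = 131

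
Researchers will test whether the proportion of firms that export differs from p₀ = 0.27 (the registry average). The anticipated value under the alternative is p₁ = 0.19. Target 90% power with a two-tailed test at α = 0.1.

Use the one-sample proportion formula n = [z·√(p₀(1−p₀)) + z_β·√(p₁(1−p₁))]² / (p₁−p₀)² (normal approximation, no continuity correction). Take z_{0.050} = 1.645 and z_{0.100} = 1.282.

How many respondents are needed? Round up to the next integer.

n = 238

n = [z_{α/2}·√(p₀q₀) + z_β·√(p₁q₁)]² / (p₁ − p₀)²
  = [1.645·√(0.27·0.73) + 1.282·√(0.19·0.81)]² / (-0.08)²
  = [1.645·0.4440 + 1.282·0.3923]² / 0.0064
  = [1.2332]² / 0.0064
  = 237.64
Round up → n = 238.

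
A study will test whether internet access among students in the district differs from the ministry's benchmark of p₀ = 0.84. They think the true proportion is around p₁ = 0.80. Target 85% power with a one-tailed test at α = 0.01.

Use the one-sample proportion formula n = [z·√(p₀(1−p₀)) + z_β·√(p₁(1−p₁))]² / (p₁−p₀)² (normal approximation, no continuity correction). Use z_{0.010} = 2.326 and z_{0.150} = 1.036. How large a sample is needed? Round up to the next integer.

n = 1004

n = [z_α·√(p₀q₀) + z_β·√(p₁q₁)]² / (p₁ − p₀)²
  = [2.326·√(0.84·0.16) + 1.036·√(0.80·0.20)]² / (-0.04)²
  = [2.326·0.3666 + 1.036·0.4000]² / 0.0016
  = [1.2671]² / 0.0016
  = 1003.50
Round up → n = 1004.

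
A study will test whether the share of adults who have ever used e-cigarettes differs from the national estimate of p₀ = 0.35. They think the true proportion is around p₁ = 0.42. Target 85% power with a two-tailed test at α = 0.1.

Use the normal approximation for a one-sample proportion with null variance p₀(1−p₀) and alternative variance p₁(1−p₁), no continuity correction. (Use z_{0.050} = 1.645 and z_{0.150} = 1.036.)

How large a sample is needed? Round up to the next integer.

n = 343

n = [z_{α/2}·√(p₀q₀) + z_β·√(p₁q₁)]² / (p₁ − p₀)²
  = [1.645·√(0.35·0.65) + 1.036·√(0.42·0.58)]² / (0.07)²
  = [1.645·0.4770 + 1.036·0.4936]² / 0.0049
  = [1.2959]² / 0.0049
  = 342.75
Round up → n = 343.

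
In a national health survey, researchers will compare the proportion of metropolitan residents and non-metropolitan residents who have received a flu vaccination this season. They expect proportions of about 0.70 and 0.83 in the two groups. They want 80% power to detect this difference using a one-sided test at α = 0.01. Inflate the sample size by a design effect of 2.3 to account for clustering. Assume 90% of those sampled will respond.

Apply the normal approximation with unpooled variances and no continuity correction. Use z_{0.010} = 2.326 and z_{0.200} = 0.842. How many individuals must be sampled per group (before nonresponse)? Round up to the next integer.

n = 533 per group

n = (z_α + z_β)² · [p₁(1−p₁) + p₂(1−p₂)] / (p₁ − p₂)²
  = (2.326 + 0.842)² · (0.70·0.30 + 0.83·0.17) / (-0.13)²
  = (3.168)² · (0.2100 + 0.1411) / 0.0169
  = 10.0362 · 0.3511 / 0.0169
  = 208.50
Design effect: 2.3 × 208.50 = 479.56.
Adjust for 90% response: 479.56 / 0.90 = 532.84.
Round up → n = 533 per group.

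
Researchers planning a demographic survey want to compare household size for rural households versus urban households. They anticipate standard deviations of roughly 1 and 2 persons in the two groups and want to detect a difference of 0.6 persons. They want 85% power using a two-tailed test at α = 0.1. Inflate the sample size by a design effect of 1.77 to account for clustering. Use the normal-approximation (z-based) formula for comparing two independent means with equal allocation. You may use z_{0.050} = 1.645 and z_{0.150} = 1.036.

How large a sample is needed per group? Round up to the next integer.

n = 177 per group

n = (z_{α/2} + z_β)² · (σ₁² + σ₂²) / δ²
  = (1.645 + 1.036)² · (1² + 2² = 5) / 0.6²
  = 7.1878 · 5 / 0.36
  = 99.83
Design effect: 1.77 × 99.83 = 176.70.
Round up → n = 177 per group.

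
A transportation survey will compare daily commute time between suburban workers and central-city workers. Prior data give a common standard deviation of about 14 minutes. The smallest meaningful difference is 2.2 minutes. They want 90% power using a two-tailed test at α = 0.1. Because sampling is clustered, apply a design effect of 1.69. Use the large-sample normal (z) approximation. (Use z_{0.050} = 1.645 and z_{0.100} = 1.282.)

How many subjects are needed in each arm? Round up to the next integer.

n = 1173 per group

n = (z_{α/2} + z_β)² · (σ₁² + σ₂²) / δ²
  = (1.645 + 1.282)² · (2·14² = 392) / 2.2²
  = 8.5673 · 392 / 4.84
  = 693.88
Design effect: 1.69 × 693.88 = 1172.66.
Round up → n = 1173 per group.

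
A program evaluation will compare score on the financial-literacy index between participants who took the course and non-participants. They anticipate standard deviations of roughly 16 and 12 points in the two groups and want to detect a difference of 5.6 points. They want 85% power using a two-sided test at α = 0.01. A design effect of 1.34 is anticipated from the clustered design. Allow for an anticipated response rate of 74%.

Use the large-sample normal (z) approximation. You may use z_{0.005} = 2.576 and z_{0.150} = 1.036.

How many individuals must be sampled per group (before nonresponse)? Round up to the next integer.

n = (z_{α/2} + z_β)² · (σ₁² + σ₂²) / δ²
  = (2.576 + 1.036)² · (16² + 12² = 400) / 5.6²
  = 13.0465 · 400 / 31.36
  = 166.41
Design effect: 1.34 × 166.41 = 222.99.
Adjust for 74% response: 222.99 / 0.74 = 301.34.
Round up → n = 302 per group.

n = 302 per group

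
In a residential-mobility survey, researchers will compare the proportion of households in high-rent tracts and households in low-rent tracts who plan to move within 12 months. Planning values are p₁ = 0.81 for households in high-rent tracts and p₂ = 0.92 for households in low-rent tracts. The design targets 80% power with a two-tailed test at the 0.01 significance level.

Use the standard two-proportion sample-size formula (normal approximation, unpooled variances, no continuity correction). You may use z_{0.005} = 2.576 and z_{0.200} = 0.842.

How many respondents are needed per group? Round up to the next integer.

n = 220 per group

n = (z_{α/2} + z_β)² · [p₁(1−p₁) + p₂(1−p₂)] / (p₁ − p₂)²
  = (2.576 + 0.842)² · (0.81·0.19 + 0.92·0.08) / (-0.11)²
  = (3.418)² · (0.1539 + 0.0736) / 0.0121
  = 11.6827 · 0.2275 / 0.0121
  = 219.65
Round up → n = 220 per group.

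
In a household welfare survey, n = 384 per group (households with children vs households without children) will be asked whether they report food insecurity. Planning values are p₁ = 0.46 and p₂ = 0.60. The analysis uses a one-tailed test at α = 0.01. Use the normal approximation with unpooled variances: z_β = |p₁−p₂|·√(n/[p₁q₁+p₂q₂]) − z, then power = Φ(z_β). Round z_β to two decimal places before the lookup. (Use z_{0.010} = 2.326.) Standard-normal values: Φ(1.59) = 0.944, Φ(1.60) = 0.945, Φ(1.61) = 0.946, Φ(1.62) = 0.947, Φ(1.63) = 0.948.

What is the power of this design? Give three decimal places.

Power ≈ 0.945

z_β = |p₁−p₂|·√(n/[p₁q₁+p₂q₂]) − z_α
    = 0.14 · √(384/0.4884) − 2.326
    = 0.14 · 28.0400 − 2.326
    = 3.9256 − 2.326 = 1.5996 → 1.60
Power = Φ(1.60) = 0.945.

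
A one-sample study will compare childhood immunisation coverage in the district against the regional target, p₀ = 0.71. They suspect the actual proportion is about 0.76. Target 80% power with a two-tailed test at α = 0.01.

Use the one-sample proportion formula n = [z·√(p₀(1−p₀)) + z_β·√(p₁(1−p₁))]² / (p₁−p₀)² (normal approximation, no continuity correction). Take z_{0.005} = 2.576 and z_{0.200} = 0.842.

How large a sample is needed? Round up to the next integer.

n = [z_{α/2}·√(p₀q₀) + z_β·√(p₁q₁)]² / (p₁ − p₀)²
  = [2.576·√(0.71·0.29) + 0.842·√(0.76·0.24)]² / (0.05)²
  = [2.576·0.4538 + 0.842·0.4271]² / 0.0025
  = [1.5285]² / 0.0025
  = 934.52
Round up → n = 935.

n = 935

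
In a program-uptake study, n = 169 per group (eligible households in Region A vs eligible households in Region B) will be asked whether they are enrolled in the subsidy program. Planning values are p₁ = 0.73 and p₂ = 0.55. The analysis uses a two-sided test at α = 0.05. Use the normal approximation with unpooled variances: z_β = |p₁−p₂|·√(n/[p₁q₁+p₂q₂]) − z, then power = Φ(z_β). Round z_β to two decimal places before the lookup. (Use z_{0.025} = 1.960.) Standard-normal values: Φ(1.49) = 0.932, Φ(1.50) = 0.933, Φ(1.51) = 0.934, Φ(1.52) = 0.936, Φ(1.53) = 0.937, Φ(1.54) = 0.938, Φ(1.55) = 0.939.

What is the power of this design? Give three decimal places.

Power ≈ 0.939

z_β = |p₁−p₂|·√(n/[p₁q₁+p₂q₂]) − z_{α/2}
    = 0.18 · √(169/0.4446) − 1.960
    = 0.18 · 19.4966 − 1.960
    = 3.5094 − 1.960 = 1.5494 → 1.55
Power = Φ(1.55) = 0.939.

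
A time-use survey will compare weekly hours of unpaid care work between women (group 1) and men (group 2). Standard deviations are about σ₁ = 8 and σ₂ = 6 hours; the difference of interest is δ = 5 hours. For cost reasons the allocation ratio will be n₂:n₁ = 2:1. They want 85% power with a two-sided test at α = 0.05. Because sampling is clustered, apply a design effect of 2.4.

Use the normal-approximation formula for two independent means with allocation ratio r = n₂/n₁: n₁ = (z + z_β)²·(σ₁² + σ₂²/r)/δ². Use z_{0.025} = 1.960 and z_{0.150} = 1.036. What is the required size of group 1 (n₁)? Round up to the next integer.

n₁ = 71

n₁ = (z_{α/2} + z_β)² · (σ₁² + σ₂²/r) / δ²
   = (1.960 + 1.036)² · (8² + 6²/2) / 5²
   = 8.9760 · (64 + 18) / 25
   = 8.9760 · 82 / 25
   = 29.44
Design effect: 2.4 × 29.44 = 70.66.
Round up → n₁ = 71; n₂ = r·n₁ = 2 × 71 = 142.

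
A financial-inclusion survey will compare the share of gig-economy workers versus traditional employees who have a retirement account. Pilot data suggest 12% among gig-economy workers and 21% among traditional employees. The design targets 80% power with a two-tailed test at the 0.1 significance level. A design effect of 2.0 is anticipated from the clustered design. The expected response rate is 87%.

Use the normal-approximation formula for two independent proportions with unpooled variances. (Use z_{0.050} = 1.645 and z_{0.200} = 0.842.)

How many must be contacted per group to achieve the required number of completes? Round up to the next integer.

n = 477 per group

n = (z_{α/2} + z_β)² · [p₁(1−p₁) + p₂(1−p₂)] / (p₁ − p₂)²
  = (1.645 + 0.842)² · (0.12·0.88 + 0.21·0.79) / (-0.09)²
  = (2.487)² · (0.1056 + 0.1659) / 0.0081
  = 6.1852 · 0.2715 / 0.0081
  = 207.32
Design effect: 2.0 × 207.32 = 414.64.
Adjust for 87% response: 414.64 / 0.87 = 476.59.
Round up → n = 477 per group.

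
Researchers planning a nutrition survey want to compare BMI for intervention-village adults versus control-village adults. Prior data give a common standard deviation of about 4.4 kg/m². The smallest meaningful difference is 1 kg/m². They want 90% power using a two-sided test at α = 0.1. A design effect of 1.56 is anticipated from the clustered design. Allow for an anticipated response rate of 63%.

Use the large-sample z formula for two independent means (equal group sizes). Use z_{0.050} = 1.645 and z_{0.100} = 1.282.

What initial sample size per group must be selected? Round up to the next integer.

n = 822 per group

n = (z_{α/2} + z_β)² · (σ₁² + σ₂²) / δ²
  = (1.645 + 1.282)² · (2·4.4² = 38.72) / 1²
  = 8.5673 · 38.72 / 1
  = 331.73
Design effect: 1.56 × 331.73 = 517.49.
Adjust for 63% response: 517.49 / 0.63 = 821.42.
Round up → n = 822 per group.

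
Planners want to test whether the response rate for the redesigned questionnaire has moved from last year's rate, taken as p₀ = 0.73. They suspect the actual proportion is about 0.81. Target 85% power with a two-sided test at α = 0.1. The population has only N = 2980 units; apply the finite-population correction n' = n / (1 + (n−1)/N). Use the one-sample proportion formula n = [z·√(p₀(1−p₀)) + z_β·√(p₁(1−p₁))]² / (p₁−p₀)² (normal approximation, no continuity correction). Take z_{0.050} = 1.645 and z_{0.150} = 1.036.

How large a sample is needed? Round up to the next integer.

n = [z_{α/2}·√(p₀q₀) + z_β·√(p₁q₁)]² / (p₁ − p₀)²
  = [1.645·√(0.73·0.27) + 1.036·√(0.81·0.19)]² / (0.08)²
  = [1.645·0.4440 + 1.036·0.3923]² / 0.0064
  = [1.1367]² / 0.0064
  = 201.90
Finite-population correction (N = 2980): 201.90 / (1 + (201.90 − 1)/2980) = 189.15.
Round up → n = 190.

n = 190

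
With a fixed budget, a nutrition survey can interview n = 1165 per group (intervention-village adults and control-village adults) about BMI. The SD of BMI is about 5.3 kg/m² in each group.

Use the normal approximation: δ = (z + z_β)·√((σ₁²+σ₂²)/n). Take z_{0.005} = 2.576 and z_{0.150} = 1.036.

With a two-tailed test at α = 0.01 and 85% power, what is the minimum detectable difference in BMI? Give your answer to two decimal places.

Minimum detectable difference ≈ 0.79 kg/m²

δ = (z_{α/2} + z_β) · √((σ₁²+σ₂²)/n)
  = (2.576 + 1.036) · √(56.18/1165)
  = 3.612 · √0.04822
  = 3.612 · 0.2196
  = 0.7932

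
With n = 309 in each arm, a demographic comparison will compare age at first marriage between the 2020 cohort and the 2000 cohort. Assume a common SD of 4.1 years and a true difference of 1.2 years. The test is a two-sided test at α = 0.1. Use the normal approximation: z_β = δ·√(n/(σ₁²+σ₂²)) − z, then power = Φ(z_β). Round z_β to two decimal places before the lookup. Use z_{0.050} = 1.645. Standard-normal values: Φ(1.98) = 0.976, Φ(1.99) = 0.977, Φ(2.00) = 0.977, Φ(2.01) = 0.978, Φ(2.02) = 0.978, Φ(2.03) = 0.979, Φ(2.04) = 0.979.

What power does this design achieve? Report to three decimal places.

z_β = δ·√(n/(σ₁²+σ₂²)) − z_{α/2}
    = 1.2 · √(309/33.62) − 1.645
    = 1.2 · 3.03166 − 1.645
    = 3.6380 − 1.645 = 1.9930 → 1.99
Power = Φ(1.99) = 0.977.

Power ≈ 0.977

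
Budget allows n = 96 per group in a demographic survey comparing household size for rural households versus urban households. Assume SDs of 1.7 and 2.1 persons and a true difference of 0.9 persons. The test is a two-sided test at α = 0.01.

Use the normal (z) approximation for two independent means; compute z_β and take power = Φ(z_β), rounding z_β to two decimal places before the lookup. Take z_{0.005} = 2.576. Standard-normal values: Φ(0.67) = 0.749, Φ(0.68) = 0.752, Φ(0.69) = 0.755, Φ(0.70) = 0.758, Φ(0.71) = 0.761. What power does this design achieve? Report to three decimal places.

z_β = δ·√(n/(σ₁²+σ₂²)) − z_{α/2}
    = 0.9 · √(96/7.3) − 2.576
    = 0.9 · 3.62639 − 2.576
    = 3.2637 − 2.576 = 0.6877 → 0.69
Power = Φ(0.69) = 0.755.

Power ≈ 0.755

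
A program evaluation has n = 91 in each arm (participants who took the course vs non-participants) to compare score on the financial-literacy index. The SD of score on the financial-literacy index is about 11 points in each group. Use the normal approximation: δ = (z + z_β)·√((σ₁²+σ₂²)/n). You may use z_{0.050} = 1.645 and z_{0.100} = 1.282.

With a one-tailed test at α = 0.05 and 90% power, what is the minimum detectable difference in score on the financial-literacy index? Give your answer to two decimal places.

δ = (z_α + z_β) · √((σ₁²+σ₂²)/n)
  = (1.645 + 1.282) · √(242/91)
  = 2.927 · √2.6593
  = 2.927 · 1.6307
  = 4.7732

Minimum detectable difference ≈ 4.77 points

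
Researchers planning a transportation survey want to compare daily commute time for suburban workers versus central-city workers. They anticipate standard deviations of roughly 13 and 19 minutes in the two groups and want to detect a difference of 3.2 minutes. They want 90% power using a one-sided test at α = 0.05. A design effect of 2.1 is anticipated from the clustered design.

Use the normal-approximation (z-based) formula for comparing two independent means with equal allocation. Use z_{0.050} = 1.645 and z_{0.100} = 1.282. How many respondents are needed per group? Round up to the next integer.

n = (z_α + z_β)² · (σ₁² + σ₂²) / δ²
  = (1.645 + 1.282)² · (13² + 19² = 530) / 3.2²
  = 8.5673 · 530 / 10.24
  = 443.43
Design effect: 2.1 × 443.43 = 931.20.
Round up → n = 932 per group.

n = 932 per group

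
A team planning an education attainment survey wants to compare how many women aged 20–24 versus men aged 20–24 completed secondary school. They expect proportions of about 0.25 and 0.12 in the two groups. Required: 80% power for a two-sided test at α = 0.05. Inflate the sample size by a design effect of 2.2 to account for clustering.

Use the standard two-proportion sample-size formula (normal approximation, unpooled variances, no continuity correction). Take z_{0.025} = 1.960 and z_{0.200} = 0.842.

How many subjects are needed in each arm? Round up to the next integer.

n = 300 per group

n = (z_{α/2} + z_β)² · [p₁(1−p₁) + p₂(1−p₂)] / (p₁ − p₂)²
  = (1.960 + 0.842)² · (0.25·0.75 + 0.12·0.88) / (0.13)²
  = (2.802)² · (0.1875 + 0.1056) / 0.0169
  = 7.8512 · 0.2931 / 0.0169
  = 136.16
Design effect: 2.2 × 136.16 = 299.56.
Round up → n = 300 per group.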